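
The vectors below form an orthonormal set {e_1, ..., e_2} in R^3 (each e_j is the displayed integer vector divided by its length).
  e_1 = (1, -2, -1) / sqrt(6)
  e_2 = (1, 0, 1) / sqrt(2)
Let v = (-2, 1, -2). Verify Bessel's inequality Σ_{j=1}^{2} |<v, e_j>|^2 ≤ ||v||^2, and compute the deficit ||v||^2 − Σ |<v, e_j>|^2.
Σ |<v, e_j>|^2 = 26/3; ||v||^2 = 9; deficit = 1/3

Write each e_j = u_j / sqrt(<u_j, u_j>) where u_j is the displayed integer vector. Then <v, e_j> = <v, u_j> / sqrt(<u_j, u_j>), so |<v, e_j>|^2 = <v, u_j>^2 / <u_j, u_j>.
Coefficients: <v, e_1> = -2/sqrt(6), <v, e_2> = -4/sqrt(2).
Square and sum: Σ |<v, e_j>|^2 = 26/3.
Compute ||v||^2 = v·v = 9.
Deficit = 9 − 26/3 = 1/3 ≥ 0, confirming Bessel's inequality. (The deficit equals ||v − Σ <v,e_j> e_j||^2, the squared distance from v to span{e_j}.)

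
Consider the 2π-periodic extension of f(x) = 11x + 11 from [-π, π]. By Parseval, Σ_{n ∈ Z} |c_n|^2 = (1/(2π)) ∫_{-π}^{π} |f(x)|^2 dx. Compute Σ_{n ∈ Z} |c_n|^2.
Σ |c_n|^2 = 121π^2/3 + 121

Expand and integrate term by term over [-π, π]:
  ∫ (11x)^2 dx = 121·(2π^3/3); ∫ 2·11·(11)·x dx = 0 (odd integrand); ∫ 11^2 dx = 121·2π.
So (1/(2π)) ∫_{-π}^{π} (11x + 11)^2 dx = 121π^2/3 + 121 = 121π^2/3 + 121.
Parseval ⇒ Σ |c_n|^2 = 121π^2/3 + 121.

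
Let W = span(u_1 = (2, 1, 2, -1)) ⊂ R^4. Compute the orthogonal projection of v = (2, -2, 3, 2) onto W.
proj_W(v) = (6/5, 3/5, 6/5, -3/5)

Set up U = [u_1 | ... | u_1] ∈ R^(4×1). The projector onto W = col(U) is P = U (U^T U)^(-1) U^T.
Compute U^T U =
  [10],
and U^T v = (6).
Solve U^T U · c = U^T v for the coefficients: c = (3/5). The projection is proj_W(v) = U c.
Check: (v - proj_W(v)) · u_1 = 0  (should be 0).
Result: proj_W(v) = (6/5, 3/5, 6/5, -3/5).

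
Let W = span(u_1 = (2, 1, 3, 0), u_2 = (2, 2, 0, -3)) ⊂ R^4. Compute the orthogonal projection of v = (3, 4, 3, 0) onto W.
proj_W(v) = (321/101, 403/202, 717/202, -123/101)

Set up U = [u_1 | ... | u_2] ∈ R^(4×2). The projector onto W = col(U) is P = U (U^T U)^(-1) U^T.
Compute U^T U =
  [14, 6]
  [6, 17],
and U^T v = (19, 14).
Solve U^T U · c = U^T v for the coefficients: c = (239/202, 41/101). The projection is proj_W(v) = U c.
Check: (v - proj_W(v)) · u_1 = 0  (should be 0).
Check: (v - proj_W(v)) · u_2 = 0  (should be 0).
Result: proj_W(v) = (321/101, 403/202, 717/202, -123/101).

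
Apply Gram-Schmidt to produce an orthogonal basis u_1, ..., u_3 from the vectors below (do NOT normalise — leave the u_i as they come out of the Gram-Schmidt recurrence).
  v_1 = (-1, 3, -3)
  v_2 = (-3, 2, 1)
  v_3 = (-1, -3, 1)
Orthogonal basis:
  u_1 = (-1, 3, -3)
  u_2 = (-51/19, 20/19, 37/19)
  u_3 = (-144/115, -32/23, -112/115)

Apply the Gram-Schmidt recurrence
  u_1 = v_1
  u_i = v_i − Σ_{j<i} ((v_i · u_j) / (u_j · u_j)) · u_j.

Step by step this gives:
  u_1 = (-1, 3, -3)
  u_2 = (-51/19, 20/19, 37/19)
  u_3 = (-144/115, -32/23, -112/115)

Orthogonality check:
  u_2 · u_1 = 0 (should be 0)
  u_3 · u_1 = 0 (should be 0)
  u_3 · u_2 = 0 (should be 0)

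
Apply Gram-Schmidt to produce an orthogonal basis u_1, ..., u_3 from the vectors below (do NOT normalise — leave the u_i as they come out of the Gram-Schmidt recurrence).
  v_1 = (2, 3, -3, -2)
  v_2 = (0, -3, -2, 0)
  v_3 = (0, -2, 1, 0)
Orthogonal basis:
  u_1 = (2, 3, -3, -2)
  u_2 = (3/13, -69/26, -61/26, -3/13)
  u_3 = (30/47, -16/47, 24/47, -30/47)

Apply the Gram-Schmidt recurrence
  u_1 = v_1
  u_i = v_i − Σ_{j<i} ((v_i · u_j) / (u_j · u_j)) · u_j.

Step by step this gives:
  u_1 = (2, 3, -3, -2)
  u_2 = (3/13, -69/26, -61/26, -3/13)
  u_3 = (30/47, -16/47, 24/47, -30/47)

Orthogonality check:
  u_2 · u_1 = 0 (should be 0)
  u_3 · u_1 = 0 (should be 0)
  u_3 · u_2 = 0 (should be 0)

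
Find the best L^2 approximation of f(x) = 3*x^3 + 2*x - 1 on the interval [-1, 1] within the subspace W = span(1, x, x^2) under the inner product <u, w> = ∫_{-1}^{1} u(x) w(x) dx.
g(x) = 19*x/5 - 1

The best approximation g ∈ W is the orthogonal projection of f onto W. Writing g = a_0 + a_1 x + a_2 x^2, the coefficients solve the normal equations G · a = b where
  G_{ij} = <φ_i, φ_j> and b_i = <f, φ_i>, with φ_0 = 1, φ_1 = x, φ_2 = x^2.
G =
  [2, 0, 2/3]
  [0, 2/3, 0]
  [2/3, 0, 2/5],
b = (-2, 38/15, -2/3).
Solving gives a_0 = -1, a_1 = 19/5, a_2 = 0, so
  g(x) = 19*x/5 - 1.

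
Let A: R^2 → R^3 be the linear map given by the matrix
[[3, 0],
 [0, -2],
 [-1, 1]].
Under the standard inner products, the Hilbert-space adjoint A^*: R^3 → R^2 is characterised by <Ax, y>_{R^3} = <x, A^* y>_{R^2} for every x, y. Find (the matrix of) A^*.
A^* = A^T =
[[3, 0, -1],
 [0, -2, 1]]

For real matrices with standard dot products, the defining identity <Ax, y> = <x, A^* y> gives (Ax)^T y = x^T (A^*) y, i.e. x^T A^T y = x^T (A^*) y. Since this holds for all x, y, we must have A^* = A^T. Therefore
A^* =
[[3, 0, -1],
 [0, -2, 1]].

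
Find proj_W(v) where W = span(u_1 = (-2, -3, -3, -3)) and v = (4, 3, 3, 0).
proj_W(v) = (52/31, 78/31, 78/31, 78/31)

Set up U = [u_1 | ... | u_1] ∈ R^(4×1). The projector onto W = col(U) is P = U (U^T U)^(-1) U^T.
Compute U^T U =
  [31],
and U^T v = (-26).
Solve U^T U · c = U^T v for the coefficients: c = (-26/31). The projection is proj_W(v) = U c.
Check: (v - proj_W(v)) · u_1 = 0  (should be 0).
Result: proj_W(v) = (52/31, 78/31, 78/31, 78/31).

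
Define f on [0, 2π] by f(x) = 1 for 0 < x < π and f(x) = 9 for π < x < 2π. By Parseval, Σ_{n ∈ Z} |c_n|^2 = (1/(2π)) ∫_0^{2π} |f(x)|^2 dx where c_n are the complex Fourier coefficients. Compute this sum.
Σ |c_n|^2 = 41

Parseval equates the L^2 energy of f (normalised by 1/(2π)) with the ℓ^2 sum of its Fourier coefficients: (1/(2π)) ∫_0^{2π} |f|^2 = Σ |c_n|^2.
Compute the left side: (1/(2π)) [∫_0^π 1^2 dx + ∫_π^{2π} 9^2 dx] = (1/(2π)) · (1π + 81π) = (1 + 81)/2 = 41.
So Σ_{n ∈ Z} |c_n|^2 = 41.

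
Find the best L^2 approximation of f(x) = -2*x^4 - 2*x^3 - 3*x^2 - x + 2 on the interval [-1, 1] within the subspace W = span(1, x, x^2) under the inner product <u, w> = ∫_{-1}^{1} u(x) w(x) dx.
g(x) = -33*x^2/7 - 11*x/5 + 76/35

The best approximation g ∈ W is the orthogonal projection of f onto W. Writing g = a_0 + a_1 x + a_2 x^2, the coefficients solve the normal equations G · a = b where
  G_{ij} = <φ_i, φ_j> and b_i = <f, φ_i>, with φ_0 = 1, φ_1 = x, φ_2 = x^2.
G =
  [2, 0, 2/3]
  [0, 2/3, 0]
  [2/3, 0, 2/5],
b = (6/5, -22/15, -46/105).
Solving gives a_0 = 76/35, a_1 = -11/5, a_2 = -33/7, so
  g(x) = -33*x^2/7 - 11*x/5 + 76/35.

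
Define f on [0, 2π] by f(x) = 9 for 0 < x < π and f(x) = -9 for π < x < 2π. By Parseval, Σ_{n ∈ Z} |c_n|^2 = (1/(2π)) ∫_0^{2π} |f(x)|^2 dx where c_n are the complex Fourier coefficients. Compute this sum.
Σ |c_n|^2 = 81

Parseval equates the L^2 energy of f (normalised by 1/(2π)) with the ℓ^2 sum of its Fourier coefficients: (1/(2π)) ∫_0^{2π} |f|^2 = Σ |c_n|^2.
Compute the left side: (1/(2π)) [∫_0^π 9^2 dx + ∫_π^{2π} (-9)^2 dx] = (1/(2π)) · (81π + 81π) = (81 + 81)/2 = 81.
So Σ_{n ∈ Z} |c_n|^2 = 81.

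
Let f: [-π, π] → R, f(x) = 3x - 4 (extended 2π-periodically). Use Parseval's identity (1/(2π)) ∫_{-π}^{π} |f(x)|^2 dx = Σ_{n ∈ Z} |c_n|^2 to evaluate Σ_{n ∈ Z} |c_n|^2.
Σ |c_n|^2 = 3π^2 + 16

Expand and integrate term by term over [-π, π]:
  ∫ (3x)^2 dx = 9·(2π^3/3); ∫ 2·3·(-4)·x dx = 0 (odd integrand); ∫ (-4)^2 dx = 16·2π.
So (1/(2π)) ∫_{-π}^{π} (3x - 4)^2 dx = 9π^2/3 + 16 = 3π^2 + 16.
Parseval ⇒ Σ |c_n|^2 = 3π^2 + 16.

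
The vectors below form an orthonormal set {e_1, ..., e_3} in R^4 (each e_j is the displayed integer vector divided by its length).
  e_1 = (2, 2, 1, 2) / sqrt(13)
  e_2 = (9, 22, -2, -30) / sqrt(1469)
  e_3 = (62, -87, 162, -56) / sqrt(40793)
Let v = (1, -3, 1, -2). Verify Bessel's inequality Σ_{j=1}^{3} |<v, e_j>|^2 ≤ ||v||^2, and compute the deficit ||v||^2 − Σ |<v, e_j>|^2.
Σ |<v, e_j>|^2 = 4515/361; ||v||^2 = 15; deficit = 900/361

Write each e_j = u_j / sqrt(<u_j, u_j>) where u_j is the displayed integer vector. Then <v, e_j> = <v, u_j> / sqrt(<u_j, u_j>), so |<v, e_j>|^2 = <v, u_j>^2 / <u_j, u_j>.
Coefficients: <v, e_1> = -7/sqrt(13), <v, e_2> = 1/sqrt(1469), <v, e_3> = 597/sqrt(40793).
Square and sum: Σ |<v, e_j>|^2 = 4515/361.
Compute ||v||^2 = v·v = 15.
Deficit = 15 − 4515/361 = 900/361 ≥ 0, confirming Bessel's inequality. (The deficit equals ||v − Σ <v,e_j> e_j||^2, the squared distance from v to span{e_j}.)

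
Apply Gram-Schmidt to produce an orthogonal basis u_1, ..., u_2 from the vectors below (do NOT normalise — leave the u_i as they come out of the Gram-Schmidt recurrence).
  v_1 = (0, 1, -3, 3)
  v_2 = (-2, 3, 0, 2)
Orthogonal basis:
  u_1 = (0, 1, -3, 3)
  u_2 = (-2, 48/19, 27/19, 11/19)

Apply the Gram-Schmidt recurrence
  u_1 = v_1
  u_i = v_i − Σ_{j<i} ((v_i · u_j) / (u_j · u_j)) · u_j.

Step by step this gives:
  u_1 = (0, 1, -3, 3)
  u_2 = (-2, 48/19, 27/19, 11/19)

Orthogonality check:
  u_2 · u_1 = 0 (should be 0)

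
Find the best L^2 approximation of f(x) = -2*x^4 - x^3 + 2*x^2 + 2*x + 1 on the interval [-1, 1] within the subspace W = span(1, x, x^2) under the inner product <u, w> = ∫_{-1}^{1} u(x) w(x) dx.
g(x) = 2*x^2/7 + 7*x/5 + 41/35

The best approximation g ∈ W is the orthogonal projection of f onto W. Writing g = a_0 + a_1 x + a_2 x^2, the coefficients solve the normal equations G · a = b where
  G_{ij} = <φ_i, φ_j> and b_i = <f, φ_i>, with φ_0 = 1, φ_1 = x, φ_2 = x^2.
G =
  [2, 0, 2/3]
  [0, 2/3, 0]
  [2/3, 0, 2/5],
b = (38/15, 14/15, 94/105).
Solving gives a_0 = 41/35, a_1 = 7/5, a_2 = 2/7, so
  g(x) = 2*x^2/7 + 7*x/5 + 41/35.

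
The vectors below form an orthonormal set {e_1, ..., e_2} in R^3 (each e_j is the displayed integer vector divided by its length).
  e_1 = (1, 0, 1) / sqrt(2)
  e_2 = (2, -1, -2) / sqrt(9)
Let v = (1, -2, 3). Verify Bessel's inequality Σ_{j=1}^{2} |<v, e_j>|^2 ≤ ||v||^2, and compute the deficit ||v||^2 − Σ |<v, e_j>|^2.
Σ |<v, e_j>|^2 = 76/9; ||v||^2 = 14; deficit = 50/9

Write each e_j = u_j / sqrt(<u_j, u_j>) where u_j is the displayed integer vector. Then <v, e_j> = <v, u_j> / sqrt(<u_j, u_j>), so |<v, e_j>|^2 = <v, u_j>^2 / <u_j, u_j>.
Coefficients: <v, e_1> = 4/sqrt(2), <v, e_2> = -2/sqrt(9).
Square and sum: Σ |<v, e_j>|^2 = 76/9.
Compute ||v||^2 = v·v = 14.
Deficit = 14 − 76/9 = 50/9 ≥ 0, confirming Bessel's inequality. (The deficit equals ||v − Σ <v,e_j> e_j||^2, the squared distance from v to span{e_j}.)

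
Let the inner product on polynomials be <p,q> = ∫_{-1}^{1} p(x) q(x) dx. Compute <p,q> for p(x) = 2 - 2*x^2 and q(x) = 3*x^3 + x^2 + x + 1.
<p,q> = 16/5

Expand the product: p(x)·q(x) = -6*x^5 - 2*x^4 + 4*x^3 + 2*x + 2.
∫_{-1}^{1} of each monomial x^k gives [2/(k+1) if k even, 0 if k odd]. Integrating term-by-term (or equivalently evaluating the antiderivative F(x) = -x^6 - 2*x^5/5 + x^4 + x^2 + 2*x at the endpoints):
  F(1) − F(−1) = 13/5 − (-3/5) = 16/5.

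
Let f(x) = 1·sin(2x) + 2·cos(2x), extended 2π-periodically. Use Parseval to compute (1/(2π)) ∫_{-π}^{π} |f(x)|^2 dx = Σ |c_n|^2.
Σ |c_n|^2 = 5/2

Expand |f|^2 and use orthogonality of {sin(nx), cos(mx)} on [-π, π]:
  ∫_{-π}^{π} sin(nx)^2 dx = π, ∫ cos(mx)^2 dx = π, and cross terms integrate to 0.
So ∫_{-π}^{π} f(x)^2 dx = 1^2 · π + 2^2 · π = (1 + 4)π.
Divide by 2π: (1 + 4)/2 = 5/2.
By Parseval, this equals Σ |c_n|^2.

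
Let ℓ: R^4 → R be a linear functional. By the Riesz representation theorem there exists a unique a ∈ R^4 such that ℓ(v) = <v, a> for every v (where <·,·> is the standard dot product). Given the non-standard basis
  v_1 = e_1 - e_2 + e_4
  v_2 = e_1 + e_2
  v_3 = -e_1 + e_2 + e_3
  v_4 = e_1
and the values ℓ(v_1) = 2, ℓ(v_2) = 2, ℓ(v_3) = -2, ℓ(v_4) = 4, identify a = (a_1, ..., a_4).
a = (4, -2, 4, -4)

Write a = (a_1, ..., a_4) in the standard basis. For each basis vector v_i, ℓ(v_i) = <v_i, a> is a linear equation in the a_j's. Collect the n equations into a matrix system V a = ℓ, where row i of V is v_i (expressed in the standard basis). Since V is invertible (lower-triangular with 1s on the diagonal, up to permutation), solve by back-substitution:
  V =
[[1, -1, 0, 1],
 [1, 1, 0, 0],
 [-1, 1, 1, 0],
 [1, 0, 0, 0]]
  V a = (2, 2, -2, 4)
Solving gives a = (4, -2, 4, -4).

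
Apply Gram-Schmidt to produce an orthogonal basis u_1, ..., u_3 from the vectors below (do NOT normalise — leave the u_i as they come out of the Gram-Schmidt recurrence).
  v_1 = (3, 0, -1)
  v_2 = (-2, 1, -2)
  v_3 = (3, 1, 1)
Orthogonal basis:
  u_1 = (3, 0, -1)
  u_2 = (-4/5, 1, -12/5)
  u_3 = (7/37, 56/37, 21/37)

Apply the Gram-Schmidt recurrence
  u_1 = v_1
  u_i = v_i − Σ_{j<i} ((v_i · u_j) / (u_j · u_j)) · u_j.

Step by step this gives:
  u_1 = (3, 0, -1)
  u_2 = (-4/5, 1, -12/5)
  u_3 = (7/37, 56/37, 21/37)

Orthogonality check:
  u_2 · u_1 = 0 (should be 0)
  u_3 · u_1 = 0 (should be 0)
  u_3 · u_2 = 0 (should be 0)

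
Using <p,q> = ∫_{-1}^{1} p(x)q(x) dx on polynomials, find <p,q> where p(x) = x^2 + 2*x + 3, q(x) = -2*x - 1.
<p,q> = -28/3

Expand the product: p(x)·q(x) = -2*x^3 - 5*x^2 - 8*x - 3.
∫_{-1}^{1} of each monomial x^k gives [2/(k+1) if k even, 0 if k odd]. Integrating term-by-term (or equivalently evaluating the antiderivative F(x) = -x^4/2 - 5*x^3/3 - 4*x^2 - 3*x at the endpoints):
  F(1) − F(−1) = -55/6 − (1/6) = -28/3.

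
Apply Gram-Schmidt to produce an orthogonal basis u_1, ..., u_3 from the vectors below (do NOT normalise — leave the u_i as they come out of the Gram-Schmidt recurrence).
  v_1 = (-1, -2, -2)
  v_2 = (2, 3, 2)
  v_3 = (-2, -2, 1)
Orthogonal basis:
  u_1 = (-1, -2, -2)
  u_2 = (2/3, 1/3, -2/3)
  u_3 = (2/9, -2/9, 1/9)

Apply the Gram-Schmidt recurrence
  u_1 = v_1
  u_i = v_i − Σ_{j<i} ((v_i · u_j) / (u_j · u_j)) · u_j.

Step by step this gives:
  u_1 = (-1, -2, -2)
  u_2 = (2/3, 1/3, -2/3)
  u_3 = (2/9, -2/9, 1/9)

Orthogonality check:
  u_2 · u_1 = 0 (should be 0)
  u_3 · u_1 = 0 (should be 0)
  u_3 · u_2 = 0 (should be 0)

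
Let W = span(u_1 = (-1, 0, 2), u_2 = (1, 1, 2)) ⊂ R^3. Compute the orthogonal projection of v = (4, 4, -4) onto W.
proj_W(v) = (36/7, 12/7, -24/7)

Set up U = [u_1 | ... | u_2] ∈ R^(3×2). The projector onto W = col(U) is P = U (U^T U)^(-1) U^T.
Compute U^T U =
  [5, 3]
  [3, 6],
and U^T v = (-12, 0).
Solve U^T U · c = U^T v for the coefficients: c = (-24/7, 12/7). The projection is proj_W(v) = U c.
Check: (v - proj_W(v)) · u_1 = 0  (should be 0).
Check: (v - proj_W(v)) · u_2 = 0  (should be 0).
Result: proj_W(v) = (36/7, 12/7, -24/7).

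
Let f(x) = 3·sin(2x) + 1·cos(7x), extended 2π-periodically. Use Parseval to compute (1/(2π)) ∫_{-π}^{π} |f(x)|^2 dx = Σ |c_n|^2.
Σ |c_n|^2 = 5

Expand |f|^2 and use orthogonality of {sin(nx), cos(mx)} on [-π, π]:
  ∫_{-π}^{π} sin(nx)^2 dx = π, ∫ cos(mx)^2 dx = π, and cross terms integrate to 0.
So ∫_{-π}^{π} f(x)^2 dx = 3^2 · π + 1^2 · π = (9 + 1)π.
Divide by 2π: (9 + 1)/2 = 5.
By Parseval, this equals Σ |c_n|^2.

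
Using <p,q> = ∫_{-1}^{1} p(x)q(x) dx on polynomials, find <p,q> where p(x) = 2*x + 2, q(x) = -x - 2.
<p,q> = -28/3

Expand the product: p(x)·q(x) = -2*x^2 - 6*x - 4.
∫_{-1}^{1} of each monomial x^k gives [2/(k+1) if k even, 0 if k odd]. Integrating term-by-term (or equivalently evaluating the antiderivative F(x) = -2*x^3/3 - 3*x^2 - 4*x at the endpoints):
  F(1) − F(−1) = -23/3 − (5/3) = -28/3.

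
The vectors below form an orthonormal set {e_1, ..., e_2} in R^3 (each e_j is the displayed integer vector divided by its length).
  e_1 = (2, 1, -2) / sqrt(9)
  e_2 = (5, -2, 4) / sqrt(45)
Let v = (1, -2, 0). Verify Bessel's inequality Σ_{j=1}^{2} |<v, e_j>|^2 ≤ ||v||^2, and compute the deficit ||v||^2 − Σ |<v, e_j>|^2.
Σ |<v, e_j>|^2 = 9/5; ||v||^2 = 5; deficit = 16/5

Write each e_j = u_j / sqrt(<u_j, u_j>) where u_j is the displayed integer vector. Then <v, e_j> = <v, u_j> / sqrt(<u_j, u_j>), so |<v, e_j>|^2 = <v, u_j>^2 / <u_j, u_j>.
Coefficients: <v, e_1> = 0/sqrt(9), <v, e_2> = 9/sqrt(45).
Square and sum: Σ |<v, e_j>|^2 = 9/5.
Compute ||v||^2 = v·v = 5.
Deficit = 5 − 9/5 = 16/5 ≥ 0, confirming Bessel's inequality. (The deficit equals ||v − Σ <v,e_j> e_j||^2, the squared distance from v to span{e_j}.)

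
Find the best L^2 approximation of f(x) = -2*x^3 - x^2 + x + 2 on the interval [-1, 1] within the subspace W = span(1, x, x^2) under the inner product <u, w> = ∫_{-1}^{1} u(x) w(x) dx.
g(x) = -x^2 - x/5 + 2

The best approximation g ∈ W is the orthogonal projection of f onto W. Writing g = a_0 + a_1 x + a_2 x^2, the coefficients solve the normal equations G · a = b where
  G_{ij} = <φ_i, φ_j> and b_i = <f, φ_i>, with φ_0 = 1, φ_1 = x, φ_2 = x^2.
G =
  [2, 0, 2/3]
  [0, 2/3, 0]
  [2/3, 0, 2/5],
b = (10/3, -2/15, 14/15).
Solving gives a_0 = 2, a_1 = -1/5, a_2 = -1, so
  g(x) = -x^2 - x/5 + 2.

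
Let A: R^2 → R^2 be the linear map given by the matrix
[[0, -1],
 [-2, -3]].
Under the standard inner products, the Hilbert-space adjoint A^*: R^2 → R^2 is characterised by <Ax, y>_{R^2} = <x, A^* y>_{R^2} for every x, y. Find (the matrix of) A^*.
A^* = A^T =
[[0, -2],
 [-1, -3]]

For real matrices with standard dot products, the defining identity <Ax, y> = <x, A^* y> gives (Ax)^T y = x^T (A^*) y, i.e. x^T A^T y = x^T (A^*) y. Since this holds for all x, y, we must have A^* = A^T. Therefore
A^* =
[[0, -2],
 [-1, -3]].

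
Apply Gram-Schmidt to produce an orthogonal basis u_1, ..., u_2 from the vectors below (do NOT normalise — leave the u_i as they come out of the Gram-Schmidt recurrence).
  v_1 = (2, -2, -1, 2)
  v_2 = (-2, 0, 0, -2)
Orthogonal basis:
  u_1 = (2, -2, -1, 2)
  u_2 = (-10/13, -16/13, -8/13, -10/13)

Apply the Gram-Schmidt recurrence
  u_1 = v_1
  u_i = v_i − Σ_{j<i} ((v_i · u_j) / (u_j · u_j)) · u_j.

Step by step this gives:
  u_1 = (2, -2, -1, 2)
  u_2 = (-10/13, -16/13, -8/13, -10/13)

Orthogonality check:
  u_2 · u_1 = 0 (should be 0)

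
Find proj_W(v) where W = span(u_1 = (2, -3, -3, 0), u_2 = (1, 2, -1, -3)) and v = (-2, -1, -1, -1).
proj_W(v) = (62/329, -86/329, -92/329, -6/329)

Set up U = [u_1 | ... | u_2] ∈ R^(4×2). The projector onto W = col(U) is P = U (U^T U)^(-1) U^T.
Compute U^T U =
  [22, -1]
  [-1, 15],
and U^T v = (2, 0).
Solve U^T U · c = U^T v for the coefficients: c = (30/329, 2/329). The projection is proj_W(v) = U c.
Check: (v - proj_W(v)) · u_1 = 0  (should be 0).
Check: (v - proj_W(v)) · u_2 = 0  (should be 0).
Result: proj_W(v) = (62/329, -86/329, -92/329, -6/329).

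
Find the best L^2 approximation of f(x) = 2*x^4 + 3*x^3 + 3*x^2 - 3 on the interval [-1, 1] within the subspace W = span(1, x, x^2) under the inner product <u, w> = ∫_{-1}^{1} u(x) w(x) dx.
g(x) = 33*x^2/7 + 9*x/5 - 111/35

The best approximation g ∈ W is the orthogonal projection of f onto W. Writing g = a_0 + a_1 x + a_2 x^2, the coefficients solve the normal equations G · a = b where
  G_{ij} = <φ_i, φ_j> and b_i = <f, φ_i>, with φ_0 = 1, φ_1 = x, φ_2 = x^2.
G =
  [2, 0, 2/3]
  [0, 2/3, 0]
  [2/3, 0, 2/5],
b = (-16/5, 6/5, -8/35).
Solving gives a_0 = -111/35, a_1 = 9/5, a_2 = 33/7, so
  g(x) = 33*x^2/7 + 9*x/5 - 111/35.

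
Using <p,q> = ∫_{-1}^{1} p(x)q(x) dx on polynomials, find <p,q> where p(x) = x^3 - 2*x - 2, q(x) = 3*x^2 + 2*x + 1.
<p,q> = -148/15

Expand the product: p(x)·q(x) = 3*x^5 + 2*x^4 - 5*x^3 - 10*x^2 - 6*x - 2.
∫_{-1}^{1} of each monomial x^k gives [2/(k+1) if k even, 0 if k odd]. Integrating term-by-term (or equivalently evaluating the antiderivative F(x) = x^6/2 + 2*x^5/5 - 5*x^4/4 - 10*x^3/3 - 3*x^2 - 2*x at the endpoints):
  F(1) − F(−1) = -521/60 − (71/60) = -148/15.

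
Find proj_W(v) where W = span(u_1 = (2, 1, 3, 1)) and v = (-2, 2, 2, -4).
proj_W(v) = (0, 0, 0, 0)

Set up U = [u_1 | ... | u_1] ∈ R^(4×1). The projector onto W = col(U) is P = U (U^T U)^(-1) U^T.
Compute U^T U =
  [15],
and U^T v = (0).
Solve U^T U · c = U^T v for the coefficients: c = (0). The projection is proj_W(v) = U c.
Check: (v - proj_W(v)) · u_1 = 0  (should be 0).
Result: proj_W(v) = (0, 0, 0, 0).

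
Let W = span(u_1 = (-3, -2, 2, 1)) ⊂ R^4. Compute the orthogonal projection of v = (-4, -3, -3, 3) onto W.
proj_W(v) = (-5/2, -5/3, 5/3, 5/6)

Set up U = [u_1 | ... | u_1] ∈ R^(4×1). The projector onto W = col(U) is P = U (U^T U)^(-1) U^T.
Compute U^T U =
  [18],
and U^T v = (15).
Solve U^T U · c = U^T v for the coefficients: c = (5/6). The projection is proj_W(v) = U c.
Check: (v - proj_W(v)) · u_1 = 0  (should be 0).
Result: proj_W(v) = (-5/2, -5/3, 5/3, 5/6).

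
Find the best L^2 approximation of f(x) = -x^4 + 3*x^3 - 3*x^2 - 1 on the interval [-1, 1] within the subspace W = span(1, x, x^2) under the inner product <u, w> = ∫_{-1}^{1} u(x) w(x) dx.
g(x) = -27*x^2/7 + 9*x/5 - 32/35

The best approximation g ∈ W is the orthogonal projection of f onto W. Writing g = a_0 + a_1 x + a_2 x^2, the coefficients solve the normal equations G · a = b where
  G_{ij} = <φ_i, φ_j> and b_i = <f, φ_i>, with φ_0 = 1, φ_1 = x, φ_2 = x^2.
G =
  [2, 0, 2/3]
  [0, 2/3, 0]
  [2/3, 0, 2/5],
b = (-22/5, 6/5, -226/105).
Solving gives a_0 = -32/35, a_1 = 9/5, a_2 = -27/7, so
  g(x) = -27*x^2/7 + 9*x/5 - 32/35.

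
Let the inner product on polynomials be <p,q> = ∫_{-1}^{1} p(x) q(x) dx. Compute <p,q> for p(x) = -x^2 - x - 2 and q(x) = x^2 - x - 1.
<p,q> = 18/5

Expand the product: p(x)·q(x) = -x^4 + 3*x + 2.
∫_{-1}^{1} of each monomial x^k gives [2/(k+1) if k even, 0 if k odd]. Integrating term-by-term (or equivalently evaluating the antiderivative F(x) = -x^5/5 + 3*x^2/2 + 2*x at the endpoints):
  F(1) − F(−1) = 33/10 − (-3/10) = 18/5.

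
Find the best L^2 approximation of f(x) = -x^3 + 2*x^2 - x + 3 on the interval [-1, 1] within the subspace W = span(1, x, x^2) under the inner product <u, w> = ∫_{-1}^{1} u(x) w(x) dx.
g(x) = 2*x^2 - 8*x/5 + 3

The best approximation g ∈ W is the orthogonal projection of f onto W. Writing g = a_0 + a_1 x + a_2 x^2, the coefficients solve the normal equations G · a = b where
  G_{ij} = <φ_i, φ_j> and b_i = <f, φ_i>, with φ_0 = 1, φ_1 = x, φ_2 = x^2.
G =
  [2, 0, 2/3]
  [0, 2/3, 0]
  [2/3, 0, 2/5],
b = (22/3, -16/15, 14/5).
Solving gives a_0 = 3, a_1 = -8/5, a_2 = 2, so
  g(x) = 2*x^2 - 8*x/5 + 3.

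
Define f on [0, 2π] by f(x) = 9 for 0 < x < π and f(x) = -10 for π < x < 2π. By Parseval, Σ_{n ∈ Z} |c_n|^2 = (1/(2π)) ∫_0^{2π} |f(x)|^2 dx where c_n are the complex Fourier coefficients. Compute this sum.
Σ |c_n|^2 = 181/2

Parseval equates the L^2 energy of f (normalised by 1/(2π)) with the ℓ^2 sum of its Fourier coefficients: (1/(2π)) ∫_0^{2π} |f|^2 = Σ |c_n|^2.
Compute the left side: (1/(2π)) [∫_0^π 9^2 dx + ∫_π^{2π} (-10)^2 dx] = (1/(2π)) · (81π + 100π) = (81 + 100)/2 = 181/2.
So Σ_{n ∈ Z} |c_n|^2 = 181/2.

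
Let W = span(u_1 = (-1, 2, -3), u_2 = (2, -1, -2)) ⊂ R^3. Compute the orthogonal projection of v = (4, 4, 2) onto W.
proj_W(v) = (13/61, -20/61, 23/61)

Set up U = [u_1 | ... | u_2] ∈ R^(3×2). The projector onto W = col(U) is P = U (U^T U)^(-1) U^T.
Compute U^T U =
  [14, 2]
  [2, 9],
and U^T v = (-2, 0).
Solve U^T U · c = U^T v for the coefficients: c = (-9/61, 2/61). The projection is proj_W(v) = U c.
Check: (v - proj_W(v)) · u_1 = 0  (should be 0).
Check: (v - proj_W(v)) · u_2 = 0  (should be 0).
Result: proj_W(v) = (13/61, -20/61, 23/61).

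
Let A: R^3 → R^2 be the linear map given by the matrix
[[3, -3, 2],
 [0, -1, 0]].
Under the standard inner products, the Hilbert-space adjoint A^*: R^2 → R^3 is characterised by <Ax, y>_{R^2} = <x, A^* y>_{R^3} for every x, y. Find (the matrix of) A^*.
A^* = A^T =
[[3, 0],
 [-3, -1],
 [2, 0]]

For real matrices with standard dot products, the defining identity <Ax, y> = <x, A^* y> gives (Ax)^T y = x^T (A^*) y, i.e. x^T A^T y = x^T (A^*) y. Since this holds for all x, y, we must have A^* = A^T. Therefore
A^* =
[[3, 0],
 [-3, -1],
 [2, 0]].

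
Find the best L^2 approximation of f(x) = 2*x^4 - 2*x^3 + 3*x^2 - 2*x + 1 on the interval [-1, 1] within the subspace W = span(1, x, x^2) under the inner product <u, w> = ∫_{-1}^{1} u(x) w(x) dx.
g(x) = 33*x^2/7 - 16*x/5 + 29/35

The best approximation g ∈ W is the orthogonal projection of f onto W. Writing g = a_0 + a_1 x + a_2 x^2, the coefficients solve the normal equations G · a = b where
  G_{ij} = <φ_i, φ_j> and b_i = <f, φ_i>, with φ_0 = 1, φ_1 = x, φ_2 = x^2.
G =
  [2, 0, 2/3]
  [0, 2/3, 0]
  [2/3, 0, 2/5],
b = (24/5, -32/15, 256/105).
Solving gives a_0 = 29/35, a_1 = -16/5, a_2 = 33/7, so
  g(x) = 33*x^2/7 - 16*x/5 + 29/35.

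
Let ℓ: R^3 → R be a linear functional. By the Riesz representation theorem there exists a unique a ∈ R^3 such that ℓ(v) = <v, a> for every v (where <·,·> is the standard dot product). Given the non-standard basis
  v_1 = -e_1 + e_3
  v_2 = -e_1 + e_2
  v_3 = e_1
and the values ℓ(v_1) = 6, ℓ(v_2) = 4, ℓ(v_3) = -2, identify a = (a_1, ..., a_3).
a = (-2, 2, 4)

Write a = (a_1, ..., a_3) in the standard basis. For each basis vector v_i, ℓ(v_i) = <v_i, a> is a linear equation in the a_j's. Collect the n equations into a matrix system V a = ℓ, where row i of V is v_i (expressed in the standard basis). Since V is invertible (lower-triangular with 1s on the diagonal, up to permutation), solve by back-substitution:
  V =
[[-1, 0, 1],
 [-1, 1, 0],
 [1, 0, 0]]
  V a = (6, 4, -2)
Solving gives a = (-2, 2, 4).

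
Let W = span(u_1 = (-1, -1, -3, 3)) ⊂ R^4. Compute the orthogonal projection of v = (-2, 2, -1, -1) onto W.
proj_W(v) = (0, 0, 0, 0)

Set up U = [u_1 | ... | u_1] ∈ R^(4×1). The projector onto W = col(U) is P = U (U^T U)^(-1) U^T.
Compute U^T U =
  [20],
and U^T v = (0).
Solve U^T U · c = U^T v for the coefficients: c = (0). The projection is proj_W(v) = U c.
Check: (v - proj_W(v)) · u_1 = 0  (should be 0).
Result: proj_W(v) = (0, 0, 0, 0).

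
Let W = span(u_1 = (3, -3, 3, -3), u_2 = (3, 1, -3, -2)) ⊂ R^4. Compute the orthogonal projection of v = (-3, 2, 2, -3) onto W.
proj_W(v) = (-11/13, -5/13, 1, 7/13)

Set up U = [u_1 | ... | u_2] ∈ R^(4×2). The projector onto W = col(U) is P = U (U^T U)^(-1) U^T.
Compute U^T U =
  [36, 3]
  [3, 23],
and U^T v = (0, -7).
Solve U^T U · c = U^T v for the coefficients: c = (1/39, -4/13). The projection is proj_W(v) = U c.
Check: (v - proj_W(v)) · u_1 = 0  (should be 0).
Check: (v - proj_W(v)) · u_2 = 0  (should be 0).
Result: proj_W(v) = (-11/13, -5/13, 1, 7/13).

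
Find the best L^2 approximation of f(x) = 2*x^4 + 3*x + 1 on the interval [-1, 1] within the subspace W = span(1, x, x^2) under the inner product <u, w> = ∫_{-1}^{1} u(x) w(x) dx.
g(x) = 12*x^2/7 + 3*x + 29/35

The best approximation g ∈ W is the orthogonal projection of f onto W. Writing g = a_0 + a_1 x + a_2 x^2, the coefficients solve the normal equations G · a = b where
  G_{ij} = <φ_i, φ_j> and b_i = <f, φ_i>, with φ_0 = 1, φ_1 = x, φ_2 = x^2.
G =
  [2, 0, 2/3]
  [0, 2/3, 0]
  [2/3, 0, 2/5],
b = (14/5, 2, 26/21).
Solving gives a_0 = 29/35, a_1 = 3, a_2 = 12/7, so
  g(x) = 12*x^2/7 + 3*x + 29/35.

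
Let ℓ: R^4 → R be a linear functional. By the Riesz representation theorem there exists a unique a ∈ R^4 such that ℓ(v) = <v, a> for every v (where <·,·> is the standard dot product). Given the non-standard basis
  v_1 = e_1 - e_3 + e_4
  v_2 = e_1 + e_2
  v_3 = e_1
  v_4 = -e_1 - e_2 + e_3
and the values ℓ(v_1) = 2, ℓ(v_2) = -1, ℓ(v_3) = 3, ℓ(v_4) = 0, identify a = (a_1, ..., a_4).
a = (3, -4, -1, -2)

Write a = (a_1, ..., a_4) in the standard basis. For each basis vector v_i, ℓ(v_i) = <v_i, a> is a linear equation in the a_j's. Collect the n equations into a matrix system V a = ℓ, where row i of V is v_i (expressed in the standard basis). Since V is invertible (lower-triangular with 1s on the diagonal, up to permutation), solve by back-substitution:
  V =
[[1, 0, -1, 1],
 [1, 1, 0, 0],
 [1, 0, 0, 0],
 [-1, -1, 1, 0]]
  V a = (2, -1, 3, 0)
Solving gives a = (3, -4, -1, -2).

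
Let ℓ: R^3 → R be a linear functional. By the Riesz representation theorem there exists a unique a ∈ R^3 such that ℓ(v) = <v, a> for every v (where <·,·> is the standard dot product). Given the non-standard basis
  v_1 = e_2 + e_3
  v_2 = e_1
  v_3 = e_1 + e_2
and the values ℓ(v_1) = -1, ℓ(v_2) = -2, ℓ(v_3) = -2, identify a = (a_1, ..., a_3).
a = (-2, 0, -1)

Write a = (a_1, ..., a_3) in the standard basis. For each basis vector v_i, ℓ(v_i) = <v_i, a> is a linear equation in the a_j's. Collect the n equations into a matrix system V a = ℓ, where row i of V is v_i (expressed in the standard basis). Since V is invertible (lower-triangular with 1s on the diagonal, up to permutation), solve by back-substitution:
  V =
[[0, 1, 1],
 [1, 0, 0],
 [1, 1, 0]]
  V a = (-1, -2, -2)
Solving gives a = (-2, 0, -1).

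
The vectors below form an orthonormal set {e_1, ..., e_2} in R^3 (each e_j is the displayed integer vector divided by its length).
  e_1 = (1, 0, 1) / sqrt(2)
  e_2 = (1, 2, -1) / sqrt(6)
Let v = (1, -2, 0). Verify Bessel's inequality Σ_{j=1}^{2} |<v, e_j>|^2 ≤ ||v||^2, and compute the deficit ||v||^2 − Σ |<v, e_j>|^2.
Σ |<v, e_j>|^2 = 2; ||v||^2 = 5; deficit = 3

Write each e_j = u_j / sqrt(<u_j, u_j>) where u_j is the displayed integer vector. Then <v, e_j> = <v, u_j> / sqrt(<u_j, u_j>), so |<v, e_j>|^2 = <v, u_j>^2 / <u_j, u_j>.
Coefficients: <v, e_1> = 1/sqrt(2), <v, e_2> = -3/sqrt(6).
Square and sum: Σ |<v, e_j>|^2 = 2.
Compute ||v||^2 = v·v = 5.
Deficit = 5 − 2 = 3 ≥ 0, confirming Bessel's inequality. (The deficit equals ||v − Σ <v,e_j> e_j||^2, the squared distance from v to span{e_j}.)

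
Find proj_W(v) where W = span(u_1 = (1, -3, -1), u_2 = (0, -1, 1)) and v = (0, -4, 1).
proj_W(v) = (2/3, -23/6, 7/6)

Set up U = [u_1 | ... | u_2] ∈ R^(3×2). The projector onto W = col(U) is P = U (U^T U)^(-1) U^T.
Compute U^T U =
  [11, 2]
  [2, 2],
and U^T v = (11, 5).
Solve U^T U · c = U^T v for the coefficients: c = (2/3, 11/6). The projection is proj_W(v) = U c.
Check: (v - proj_W(v)) · u_1 = 0  (should be 0).
Check: (v - proj_W(v)) · u_2 = 0  (should be 0).
Result: proj_W(v) = (2/3, -23/6, 7/6).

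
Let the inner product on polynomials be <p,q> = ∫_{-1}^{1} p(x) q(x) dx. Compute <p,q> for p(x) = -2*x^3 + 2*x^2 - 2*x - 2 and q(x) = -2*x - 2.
<p,q> = 48/5

Expand the product: p(x)·q(x) = 4*x^4 + 8*x + 4.
∫_{-1}^{1} of each monomial x^k gives [2/(k+1) if k even, 0 if k odd]. Integrating term-by-term (or equivalently evaluating the antiderivative F(x) = 4*x^5/5 + 4*x^2 + 4*x at the endpoints):
  F(1) − F(−1) = 44/5 − (-4/5) = 48/5.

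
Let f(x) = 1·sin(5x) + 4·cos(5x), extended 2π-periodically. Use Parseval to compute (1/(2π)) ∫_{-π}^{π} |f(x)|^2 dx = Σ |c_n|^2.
Σ |c_n|^2 = 17/2

Expand |f|^2 and use orthogonality of {sin(nx), cos(mx)} on [-π, π]:
  ∫_{-π}^{π} sin(nx)^2 dx = π, ∫ cos(mx)^2 dx = π, and cross terms integrate to 0.
So ∫_{-π}^{π} f(x)^2 dx = 1^2 · π + 4^2 · π = (1 + 16)π.
Divide by 2π: (1 + 16)/2 = 17/2.
By Parseval, this equals Σ |c_n|^2.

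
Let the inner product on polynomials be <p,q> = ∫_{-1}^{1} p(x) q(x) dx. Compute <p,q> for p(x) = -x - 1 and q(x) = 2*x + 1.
<p,q> = -10/3

Expand the product: p(x)·q(x) = -2*x^2 - 3*x - 1.
∫_{-1}^{1} of each monomial x^k gives [2/(k+1) if k even, 0 if k odd]. Integrating term-by-term (or equivalently evaluating the antiderivative F(x) = -2*x^3/3 - 3*x^2/2 - x at the endpoints):
  F(1) − F(−1) = -19/6 − (1/6) = -10/3.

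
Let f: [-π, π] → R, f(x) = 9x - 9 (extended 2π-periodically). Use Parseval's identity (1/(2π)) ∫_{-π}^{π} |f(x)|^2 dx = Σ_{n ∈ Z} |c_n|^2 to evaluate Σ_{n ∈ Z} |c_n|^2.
Σ |c_n|^2 = 27π^2 + 81

Expand and integrate term by term over [-π, π]:
  ∫ (9x)^2 dx = 81·(2π^3/3); ∫ 2·9·(-9)·x dx = 0 (odd integrand); ∫ (-9)^2 dx = 81·2π.
So (1/(2π)) ∫_{-π}^{π} (9x - 9)^2 dx = 81π^2/3 + 81 = 27π^2 + 81.
Parseval ⇒ Σ |c_n|^2 = 27π^2 + 81.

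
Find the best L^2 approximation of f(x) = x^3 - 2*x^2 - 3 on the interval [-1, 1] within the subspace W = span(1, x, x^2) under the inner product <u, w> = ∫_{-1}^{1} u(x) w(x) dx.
g(x) = -2*x^2 + 3*x/5 - 3

The best approximation g ∈ W is the orthogonal projection of f onto W. Writing g = a_0 + a_1 x + a_2 x^2, the coefficients solve the normal equations G · a = b where
  G_{ij} = <φ_i, φ_j> and b_i = <f, φ_i>, with φ_0 = 1, φ_1 = x, φ_2 = x^2.
G =
  [2, 0, 2/3]
  [0, 2/3, 0]
  [2/3, 0, 2/5],
b = (-22/3, 2/5, -14/5).
Solving gives a_0 = -3, a_1 = 3/5, a_2 = -2, so
  g(x) = -2*x^2 + 3*x/5 - 3.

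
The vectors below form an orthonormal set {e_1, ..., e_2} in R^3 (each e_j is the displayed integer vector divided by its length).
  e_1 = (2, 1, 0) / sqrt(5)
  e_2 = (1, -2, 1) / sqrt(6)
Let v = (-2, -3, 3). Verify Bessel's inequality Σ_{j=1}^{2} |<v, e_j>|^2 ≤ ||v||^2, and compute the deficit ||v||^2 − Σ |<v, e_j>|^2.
Σ |<v, e_j>|^2 = 539/30; ||v||^2 = 22; deficit = 121/30

Write each e_j = u_j / sqrt(<u_j, u_j>) where u_j is the displayed integer vector. Then <v, e_j> = <v, u_j> / sqrt(<u_j, u_j>), so |<v, e_j>|^2 = <v, u_j>^2 / <u_j, u_j>.
Coefficients: <v, e_1> = -7/sqrt(5), <v, e_2> = 7/sqrt(6).
Square and sum: Σ |<v, e_j>|^2 = 539/30.
Compute ||v||^2 = v·v = 22.
Deficit = 22 − 539/30 = 121/30 ≥ 0, confirming Bessel's inequality. (The deficit equals ||v − Σ <v,e_j> e_j||^2, the squared distance from v to span{e_j}.)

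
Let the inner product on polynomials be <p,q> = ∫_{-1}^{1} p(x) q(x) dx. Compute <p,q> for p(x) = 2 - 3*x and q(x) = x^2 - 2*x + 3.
<p,q> = 52/3

Expand the product: p(x)·q(x) = -3*x^3 + 8*x^2 - 13*x + 6.
∫_{-1}^{1} of each monomial x^k gives [2/(k+1) if k even, 0 if k odd]. Integrating term-by-term (or equivalently evaluating the antiderivative F(x) = -3*x^4/4 + 8*x^3/3 - 13*x^2/2 + 6*x at the endpoints):
  F(1) − F(−1) = 17/12 − (-191/12) = 52/3.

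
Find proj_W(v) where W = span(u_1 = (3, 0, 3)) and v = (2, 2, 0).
proj_W(v) = (1, 0, 1)

Set up U = [u_1 | ... | u_1] ∈ R^(3×1). The projector onto W = col(U) is P = U (U^T U)^(-1) U^T.
Compute U^T U =
  [18],
and U^T v = (6).
Solve U^T U · c = U^T v for the coefficients: c = (1/3). The projection is proj_W(v) = U c.
Check: (v - proj_W(v)) · u_1 = 0  (should be 0).
Result: proj_W(v) = (1, 0, 1).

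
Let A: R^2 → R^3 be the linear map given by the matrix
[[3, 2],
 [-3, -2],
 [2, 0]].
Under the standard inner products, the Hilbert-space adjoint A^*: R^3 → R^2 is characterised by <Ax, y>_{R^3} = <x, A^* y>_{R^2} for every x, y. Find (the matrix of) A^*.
A^* = A^T =
[[3, -3, 2],
 [2, -2, 0]]

For real matrices with standard dot products, the defining identity <Ax, y> = <x, A^* y> gives (Ax)^T y = x^T (A^*) y, i.e. x^T A^T y = x^T (A^*) y. Since this holds for all x, y, we must have A^* = A^T. Therefore
A^* =
[[3, -3, 2],
 [2, -2, 0]].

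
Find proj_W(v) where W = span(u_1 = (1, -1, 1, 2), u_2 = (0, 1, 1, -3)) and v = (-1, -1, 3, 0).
proj_W(v) = (45/41, -13/41, 77/41, -6/41)

Set up U = [u_1 | ... | u_2] ∈ R^(4×2). The projector onto W = col(U) is P = U (U^T U)^(-1) U^T.
Compute U^T U =
  [7, -6]
  [-6, 11],
and U^T v = (3, 2).
Solve U^T U · c = U^T v for the coefficients: c = (45/41, 32/41). The projection is proj_W(v) = U c.
Check: (v - proj_W(v)) · u_1 = 0  (should be 0).
Check: (v - proj_W(v)) · u_2 = 0  (should be 0).
Result: proj_W(v) = (45/41, -13/41, 77/41, -6/41).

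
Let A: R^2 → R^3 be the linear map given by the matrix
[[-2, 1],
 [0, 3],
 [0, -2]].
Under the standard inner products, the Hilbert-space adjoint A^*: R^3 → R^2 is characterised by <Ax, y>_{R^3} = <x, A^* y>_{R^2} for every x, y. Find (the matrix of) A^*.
A^* = A^T =
[[-2, 0, 0],
 [1, 3, -2]]

For real matrices with standard dot products, the defining identity <Ax, y> = <x, A^* y> gives (Ax)^T y = x^T (A^*) y, i.e. x^T A^T y = x^T (A^*) y. Since this holds for all x, y, we must have A^* = A^T. Therefore
A^* =
[[-2, 0, 0],
 [1, 3, -2]].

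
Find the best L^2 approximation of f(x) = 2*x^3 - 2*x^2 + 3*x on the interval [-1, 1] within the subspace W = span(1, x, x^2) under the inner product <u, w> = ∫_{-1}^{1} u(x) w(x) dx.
g(x) = -2*x^2 + 21*x/5

The best approximation g ∈ W is the orthogonal projection of f onto W. Writing g = a_0 + a_1 x + a_2 x^2, the coefficients solve the normal equations G · a = b where
  G_{ij} = <φ_i, φ_j> and b_i = <f, φ_i>, with φ_0 = 1, φ_1 = x, φ_2 = x^2.
G =
  [2, 0, 2/3]
  [0, 2/3, 0]
  [2/3, 0, 2/5],
b = (-4/3, 14/5, -4/5).
Solving gives a_0 = 0, a_1 = 21/5, a_2 = -2, so
  g(x) = -2*x^2 + 21*x/5.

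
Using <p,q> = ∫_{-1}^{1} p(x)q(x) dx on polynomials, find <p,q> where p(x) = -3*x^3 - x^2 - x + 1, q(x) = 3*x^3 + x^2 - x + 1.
<p,q> = -32/105

Expand the product: p(x)·q(x) = -9*x^6 - 6*x^5 - x^4 + x^2 - 2*x + 1.
∫_{-1}^{1} of each monomial x^k gives [2/(k+1) if k even, 0 if k odd]. Integrating term-by-term (or equivalently evaluating the antiderivative F(x) = -9*x^7/7 - x^6 - x^5/5 + x^3/3 - x^2 + x at the endpoints):
  F(1) − F(−1) = -226/105 − (-194/105) = -32/105.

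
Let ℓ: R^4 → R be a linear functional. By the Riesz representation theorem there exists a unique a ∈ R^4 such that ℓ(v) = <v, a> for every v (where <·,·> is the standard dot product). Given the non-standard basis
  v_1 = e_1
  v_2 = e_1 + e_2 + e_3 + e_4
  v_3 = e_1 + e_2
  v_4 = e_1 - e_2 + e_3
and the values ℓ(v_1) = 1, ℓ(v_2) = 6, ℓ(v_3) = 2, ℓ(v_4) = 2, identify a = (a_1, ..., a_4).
a = (1, 1, 2, 2)

Write a = (a_1, ..., a_4) in the standard basis. For each basis vector v_i, ℓ(v_i) = <v_i, a> is a linear equation in the a_j's. Collect the n equations into a matrix system V a = ℓ, where row i of V is v_i (expressed in the standard basis). Since V is invertible (lower-triangular with 1s on the diagonal, up to permutation), solve by back-substitution:
  V =
[[1, 0, 0, 0],
 [1, 1, 1, 1],
 [1, 1, 0, 0],
 [1, -1, 1, 0]]
  V a = (1, 6, 2, 2)
Solving gives a = (1, 1, 2, 2).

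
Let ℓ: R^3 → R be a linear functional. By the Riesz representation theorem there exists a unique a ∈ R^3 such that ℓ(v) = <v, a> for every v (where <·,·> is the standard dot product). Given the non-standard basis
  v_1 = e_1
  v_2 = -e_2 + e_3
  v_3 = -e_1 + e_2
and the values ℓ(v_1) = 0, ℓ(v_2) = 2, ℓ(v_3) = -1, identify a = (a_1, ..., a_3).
a = (0, -1, 1)

Write a = (a_1, ..., a_3) in the standard basis. For each basis vector v_i, ℓ(v_i) = <v_i, a> is a linear equation in the a_j's. Collect the n equations into a matrix system V a = ℓ, where row i of V is v_i (expressed in the standard basis). Since V is invertible (lower-triangular with 1s on the diagonal, up to permutation), solve by back-substitution:
  V =
[[1, 0, 0],
 [0, -1, 1],
 [-1, 1, 0]]
  V a = (0, 2, -1)
Solving gives a = (0, -1, 1).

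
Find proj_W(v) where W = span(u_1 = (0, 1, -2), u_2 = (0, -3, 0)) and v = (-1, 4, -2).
proj_W(v) = (0, 4, -2)

Set up U = [u_1 | ... | u_2] ∈ R^(3×2). The projector onto W = col(U) is P = U (U^T U)^(-1) U^T.
Compute U^T U =
  [5, -3]
  [-3, 9],
and U^T v = (8, -12).
Solve U^T U · c = U^T v for the coefficients: c = (1, -1). The projection is proj_W(v) = U c.
Check: (v - proj_W(v)) · u_1 = 0  (should be 0).
Check: (v - proj_W(v)) · u_2 = 0  (should be 0).
Result: proj_W(v) = (0, 4, -2).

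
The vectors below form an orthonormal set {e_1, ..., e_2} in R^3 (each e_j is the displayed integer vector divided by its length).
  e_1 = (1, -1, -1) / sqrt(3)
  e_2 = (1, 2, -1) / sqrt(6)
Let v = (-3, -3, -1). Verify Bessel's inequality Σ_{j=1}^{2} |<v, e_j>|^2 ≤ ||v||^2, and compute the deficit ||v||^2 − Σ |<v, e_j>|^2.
Σ |<v, e_j>|^2 = 11; ||v||^2 = 19; deficit = 8

Write each e_j = u_j / sqrt(<u_j, u_j>) where u_j is the displayed integer vector. Then <v, e_j> = <v, u_j> / sqrt(<u_j, u_j>), so |<v, e_j>|^2 = <v, u_j>^2 / <u_j, u_j>.
Coefficients: <v, e_1> = 1/sqrt(3), <v, e_2> = -8/sqrt(6).
Square and sum: Σ |<v, e_j>|^2 = 11.
Compute ||v||^2 = v·v = 19.
Deficit = 19 − 11 = 8 ≥ 0, confirming Bessel's inequality. (The deficit equals ||v − Σ <v,e_j> e_j||^2, the squared distance from v to span{e_j}.)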